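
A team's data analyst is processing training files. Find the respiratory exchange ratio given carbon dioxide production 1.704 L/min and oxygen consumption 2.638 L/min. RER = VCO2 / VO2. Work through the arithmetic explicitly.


VCO2 = 1.704 L/min
VO2 = 2.638 L/min
RER = 1.704 / 2.638 = 0.6459

0.6459


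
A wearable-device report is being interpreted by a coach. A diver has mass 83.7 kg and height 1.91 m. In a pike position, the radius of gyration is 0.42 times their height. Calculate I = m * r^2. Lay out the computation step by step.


r = 0.42 * 1.91 = 0.8022 m
I = m * r^2 = 83.7 * 0.643525 = 53.863 kg*m^2

53.863 kg*m^2


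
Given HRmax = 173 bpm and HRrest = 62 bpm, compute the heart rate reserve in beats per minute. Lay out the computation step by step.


Heart rate reserve = maximum HR minus resting HR
HRR = 173 - 62 = 111 bpm

111 bpm


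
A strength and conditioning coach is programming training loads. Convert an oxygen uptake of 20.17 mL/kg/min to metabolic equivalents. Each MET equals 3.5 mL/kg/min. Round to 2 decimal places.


One MET = 3.5 mL/kg/min
Number of METs = 20.17 / 3.5
= 5.76 METs

5.76 METs


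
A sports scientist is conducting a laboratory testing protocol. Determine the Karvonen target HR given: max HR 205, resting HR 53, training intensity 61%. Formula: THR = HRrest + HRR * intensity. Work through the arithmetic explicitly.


HRR = HRmax - HRrest = 205 - 53 = 152
THR = 53 + 152 * 0.61
= 145.72 bpm

145.72 bpm


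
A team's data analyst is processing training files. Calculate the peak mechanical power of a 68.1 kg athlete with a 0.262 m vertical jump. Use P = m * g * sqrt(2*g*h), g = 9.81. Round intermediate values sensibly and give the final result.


First, sqrt(2gh) = sqrt(2 * 9.81 * 0.262)
= sqrt(5.14044) = 2.267254 m/s
Power = 68.1 * 9.81 * 2.267254 = 1514.66 W

1514.66 W


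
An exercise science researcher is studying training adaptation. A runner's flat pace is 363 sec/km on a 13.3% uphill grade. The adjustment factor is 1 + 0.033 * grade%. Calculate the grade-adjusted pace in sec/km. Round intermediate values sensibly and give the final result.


Factor = 1 + 0.033 * 13.3 = 1.4389
Adjusted pace = 363 * 1.4389
= 522.32 sec/km

522.32 s/km


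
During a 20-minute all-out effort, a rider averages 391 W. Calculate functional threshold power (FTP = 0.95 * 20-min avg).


FTP = 0.95 * 391
= 371.45 W

371.45 W


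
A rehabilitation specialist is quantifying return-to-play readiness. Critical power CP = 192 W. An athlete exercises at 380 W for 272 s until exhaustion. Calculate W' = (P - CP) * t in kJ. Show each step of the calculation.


P - CP = 380 - 192 = 188 W
W' = 188 * 272 = 51136 J
= 51136 / 1000 = 51.136 kJ

51.136 kJ


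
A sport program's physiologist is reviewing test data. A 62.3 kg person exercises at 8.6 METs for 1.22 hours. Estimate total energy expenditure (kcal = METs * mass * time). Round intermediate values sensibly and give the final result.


Energy = METs * mass(kg) * time(h)
= 8.6 * 62.3 * 1.22
= 653.65 kcal

653.65 kcal


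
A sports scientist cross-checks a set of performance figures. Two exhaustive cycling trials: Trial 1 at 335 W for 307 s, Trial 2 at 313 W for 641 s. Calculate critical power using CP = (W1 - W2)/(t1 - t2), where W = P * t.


W1 = 335 * 307 = 102845 J
W2 = 313 * 641 = 200633 J
CP = (102845 - 200633) / (307 - 641)
= -97788 / -334
= 292.78 W

292.78 W


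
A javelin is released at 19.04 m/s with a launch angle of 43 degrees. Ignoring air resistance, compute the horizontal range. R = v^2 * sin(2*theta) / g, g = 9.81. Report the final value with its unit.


Launch speed squared = 362.5216
sin(2 * 43 deg) = 0.997564
Range = 362.5216 * 0.997564 / 9.81
= 36.864 m

36.864 m


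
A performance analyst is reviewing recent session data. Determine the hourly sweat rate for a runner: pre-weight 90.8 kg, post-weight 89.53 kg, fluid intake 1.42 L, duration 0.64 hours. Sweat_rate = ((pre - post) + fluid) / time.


Mass lost = 90.8 - 89.53 = 1.27 kg
Add fluid consumed: 1.27 + 1.42 = 2.69 L total sweat
Sweat rate = 2.69 / 0.64 = 4.203 L/h

4.203 L/h


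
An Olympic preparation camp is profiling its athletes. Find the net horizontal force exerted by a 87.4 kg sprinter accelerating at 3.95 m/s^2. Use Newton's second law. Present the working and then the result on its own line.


Newton's second law: F = m * a
F = 87.4 * 3.95 = 345.23 N

345.23 N


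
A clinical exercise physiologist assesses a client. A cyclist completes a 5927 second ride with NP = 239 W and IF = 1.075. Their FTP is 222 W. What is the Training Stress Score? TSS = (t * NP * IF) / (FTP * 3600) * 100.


t * NP * IF = 5927 * 239 * 1.075 = 1522794.475
FTP * 3600 = 799200
TSS = (1522794.475 / 799200) * 100 = 190.54

190.54 TSS


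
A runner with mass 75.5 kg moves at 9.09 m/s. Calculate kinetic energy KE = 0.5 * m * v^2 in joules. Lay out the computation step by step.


v^2 = 9.09^2 = 82.6281
KE = 0.5 * 75.5 * 82.6281
= 3119.21 J

3119.21 J


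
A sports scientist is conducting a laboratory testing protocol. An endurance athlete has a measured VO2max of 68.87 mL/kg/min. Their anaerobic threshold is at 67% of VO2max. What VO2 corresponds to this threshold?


Anaerobic threshold VO2 = VO2max * 67%
= 68.87 * 0.67
= 46.14 mL/kg/min

46.14 mL/kg/min


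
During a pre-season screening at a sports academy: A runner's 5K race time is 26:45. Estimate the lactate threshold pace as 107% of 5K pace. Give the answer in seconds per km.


Total race time = 26*60 + 45 = 1605 seconds
5K pace = 1605 / 5 = 321.0 sec/km
LT pace = 321.0 * 1.07 = 343.47 sec/km

343.47 s/km


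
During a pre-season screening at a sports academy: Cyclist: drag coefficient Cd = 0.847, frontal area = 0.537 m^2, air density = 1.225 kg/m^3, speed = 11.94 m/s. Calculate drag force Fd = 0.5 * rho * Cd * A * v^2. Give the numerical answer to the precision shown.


v^2 = 11.94^2 = 142.5636
Fd = 0.5 * 1.225 * 0.847 * 0.537 * 142.5636
= 39.717 N

39.717 N


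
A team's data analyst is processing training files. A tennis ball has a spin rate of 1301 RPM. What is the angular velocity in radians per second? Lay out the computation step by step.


Convert RPM to rad/s: multiply by 2*pi and divide by 60
omega = 1301 * 2 * pi / 60
= 136.24 rad/s

136.24 rad/s


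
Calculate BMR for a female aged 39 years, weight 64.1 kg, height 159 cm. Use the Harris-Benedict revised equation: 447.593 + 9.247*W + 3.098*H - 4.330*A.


Substituting values:
W term = 9.247 * 64.1 = 592.7327
H term = 3.098 * 159 = 492.582
A term = 4.330 * 39 = 168.87
BMR = 1364.04 kcal/day

1364.04 kcal/day


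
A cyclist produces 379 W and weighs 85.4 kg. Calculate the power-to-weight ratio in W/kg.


P/W = power / mass
= 379 / 85.4
= 4.438 W/kg

4.438 W/kg


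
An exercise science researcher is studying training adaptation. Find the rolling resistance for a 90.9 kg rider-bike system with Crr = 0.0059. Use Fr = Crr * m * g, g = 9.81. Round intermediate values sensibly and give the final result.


m * g = 90.9 * 9.81 = 891.729 N
Fr = 0.0059 * 891.729 = 5.261 N

5.261 N


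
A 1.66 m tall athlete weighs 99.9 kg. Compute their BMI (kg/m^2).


height^2 = 2.7556 m^2
BMI = 99.9 / 2.7556 = 36.25 kg/m^2

36.25 kg/m^2


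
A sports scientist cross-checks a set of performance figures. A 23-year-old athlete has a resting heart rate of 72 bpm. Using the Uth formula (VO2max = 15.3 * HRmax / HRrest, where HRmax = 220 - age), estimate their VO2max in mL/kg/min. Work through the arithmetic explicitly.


HRmax = 220 - 23 = 197 bpm
Ratio = HRmax / HRrest = 197 / 72 = 2.7361
VO2max = 15.3 * 2.7361 = 41.86 mL/kg/min

41.86 mL/kg/min


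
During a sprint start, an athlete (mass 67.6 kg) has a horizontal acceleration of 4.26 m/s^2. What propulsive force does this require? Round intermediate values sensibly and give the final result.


Propulsive force = mass * acceleration
= 67.6 kg * 4.26 m/s^2
= 287.98 N

287.98 N


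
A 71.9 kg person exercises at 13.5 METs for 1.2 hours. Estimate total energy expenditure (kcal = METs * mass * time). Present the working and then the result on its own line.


Energy = METs * mass(kg) * time(h)
= 13.5 * 71.9 * 1.2
= 1164.78 kcal

1164.78 kcal


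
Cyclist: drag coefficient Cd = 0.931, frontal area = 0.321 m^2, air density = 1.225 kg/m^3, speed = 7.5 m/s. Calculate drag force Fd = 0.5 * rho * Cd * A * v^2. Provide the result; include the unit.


v^2 = 7.5^2 = 56.25
Fd = 0.5 * 1.225 * 0.931 * 0.321 * 56.25
= 10.296 N

10.296 N


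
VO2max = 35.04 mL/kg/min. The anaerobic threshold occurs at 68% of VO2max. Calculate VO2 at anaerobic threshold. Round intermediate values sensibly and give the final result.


AT fraction = 68 / 100 = 0.68
AT VO2 = 35.04 * 0.68
= 23.83 mL/kg/min

23.83 mL/kg/min


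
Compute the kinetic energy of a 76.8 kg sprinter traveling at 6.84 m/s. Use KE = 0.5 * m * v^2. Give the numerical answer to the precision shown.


Velocity squared = 46.7856
KE = 0.5 * 76.8 * 46.7856 = 1796.57 J

1796.57 J


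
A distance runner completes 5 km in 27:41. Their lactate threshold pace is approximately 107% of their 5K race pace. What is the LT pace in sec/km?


Convert to seconds: 27 min 41 s = 1661 s
Pace per km = 1661 / 5 = 332.2 s/km
LT pace = 332.2 * 1.07 = 355.45 s/km

355.45 s/km


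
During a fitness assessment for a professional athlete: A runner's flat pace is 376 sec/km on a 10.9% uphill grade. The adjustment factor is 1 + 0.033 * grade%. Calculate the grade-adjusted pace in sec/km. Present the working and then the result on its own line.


Factor = 1 + 0.033 * 10.9 = 1.3597
Adjusted pace = 376 * 1.3597
= 511.25 sec/km

511.25 s/km


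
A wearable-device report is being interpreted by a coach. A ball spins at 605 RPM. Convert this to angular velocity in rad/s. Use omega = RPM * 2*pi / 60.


omega = 605 * 2 * pi / 60
= 605 * 6.28318531 / 60
= 3801.327 / 60
= 63.355 rad/s

63.355 rad/s


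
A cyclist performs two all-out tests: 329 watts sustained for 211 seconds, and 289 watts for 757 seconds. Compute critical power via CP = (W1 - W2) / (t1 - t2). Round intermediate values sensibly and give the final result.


W1 = P1 * t1 = 329 * 211 = 69419 J
W2 = P2 * t2 = 289 * 757 = 218773 J
CP = (69419 - 218773) / (211 - 757)
= 273.54 W

273.54 W


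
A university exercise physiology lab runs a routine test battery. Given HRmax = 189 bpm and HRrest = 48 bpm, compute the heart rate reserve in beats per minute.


Heart rate reserve = maximum HR minus resting HR
HRR = 189 - 48 = 141 bpm

141 bpm


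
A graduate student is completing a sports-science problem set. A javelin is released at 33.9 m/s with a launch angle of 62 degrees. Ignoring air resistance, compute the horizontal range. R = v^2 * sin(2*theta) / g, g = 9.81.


Launch speed squared = 1149.21
sin(2 * 62 deg) = 0.829038
Range = 1149.21 * 0.829038 / 9.81
= 97.119 m

97.119 m


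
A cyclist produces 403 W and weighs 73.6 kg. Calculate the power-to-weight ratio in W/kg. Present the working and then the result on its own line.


P/W = power / mass
= 403 / 73.6
= 5.476 W/kg

5.476 W/kg


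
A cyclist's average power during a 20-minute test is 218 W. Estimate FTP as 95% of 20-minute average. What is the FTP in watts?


FTP = 20-min power * 0.95
= 218 * 0.95
= 207.1 W

207.1 W


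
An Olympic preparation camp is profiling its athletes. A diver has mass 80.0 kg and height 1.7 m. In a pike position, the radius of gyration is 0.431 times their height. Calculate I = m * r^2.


r = 0.431 * 1.7 = 0.7327 m
I = m * r^2 = 80.0 * 0.536849 = 42.948 kg*m^2

42.948 kg*m^2


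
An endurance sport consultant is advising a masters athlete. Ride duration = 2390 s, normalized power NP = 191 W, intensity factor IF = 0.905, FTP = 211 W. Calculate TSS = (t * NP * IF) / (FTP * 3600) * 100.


Numerator = 2390 * 191 * 0.905 = 413123.45
Denominator = 211 * 3600 = 759600
TSS = 413123.45 / 759600 * 100
= 54.39

54.39 TSS


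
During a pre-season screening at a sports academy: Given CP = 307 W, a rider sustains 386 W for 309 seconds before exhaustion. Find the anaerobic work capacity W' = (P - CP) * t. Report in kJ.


Excess power = 386 - 307 = 79 W
Work above CP = 79 * 309 = 24411 J
W' = 24.411 kJ

24.411 kJ


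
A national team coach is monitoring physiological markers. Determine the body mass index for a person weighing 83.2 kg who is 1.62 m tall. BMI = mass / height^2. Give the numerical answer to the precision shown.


BMI = mass / height^2
= 83.2 / 1.62^2
= 83.2 / 2.6244
= 31.7 kg/m^2

31.7 kg/m^2


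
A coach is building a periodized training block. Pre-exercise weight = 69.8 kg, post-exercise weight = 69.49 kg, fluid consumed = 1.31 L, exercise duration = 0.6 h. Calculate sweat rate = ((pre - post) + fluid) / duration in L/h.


Weight loss = 69.8 - 69.49 = 0.31 kg (approx L)
Total sweat = 0.31 + 1.31 = 1.62 L
Sweat rate = 1.62 / 0.6 = 2.7 L/h

2.7 L/h


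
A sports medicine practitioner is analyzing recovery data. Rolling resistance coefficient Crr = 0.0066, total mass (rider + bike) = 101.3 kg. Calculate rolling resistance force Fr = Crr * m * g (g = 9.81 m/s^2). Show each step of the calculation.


Fr = Crr * m * g
= 0.0066 * 101.3 * 9.81
= 6.559 N

6.559 N


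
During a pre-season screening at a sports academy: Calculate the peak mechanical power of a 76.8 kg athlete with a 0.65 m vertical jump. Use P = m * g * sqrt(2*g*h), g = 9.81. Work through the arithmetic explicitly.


First, sqrt(2gh) = sqrt(2 * 9.81 * 0.65)
= sqrt(12.753) = 3.571134 m/s
Power = 76.8 * 9.81 * 3.571134 = 2690.52 W

2690.52 W


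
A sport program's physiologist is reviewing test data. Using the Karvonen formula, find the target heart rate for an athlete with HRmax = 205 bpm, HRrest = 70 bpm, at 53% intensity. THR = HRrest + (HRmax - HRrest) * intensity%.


HRR = 205 - 70 = 135
THR = 70 + 135 * 0.53
= 70 + 71.55
= 141.55 bpm

141.55 bpm


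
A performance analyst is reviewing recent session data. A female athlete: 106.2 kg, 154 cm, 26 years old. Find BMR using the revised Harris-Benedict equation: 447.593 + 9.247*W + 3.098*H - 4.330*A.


Intercept = 447.593
Weight contribution = 9.247 * 106.2 = 982.0314
Height contribution = 3.098 * 154 = 477.092
Age contribution = 4.33 * 26 = 112.58
BMR = 447.593 + 982.0314 + 477.092 - 112.58
= 1794.14 kcal/day

1794.14 kcal/day


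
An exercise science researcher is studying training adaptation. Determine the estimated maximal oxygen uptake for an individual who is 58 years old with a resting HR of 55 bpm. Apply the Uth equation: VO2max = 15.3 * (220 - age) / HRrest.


HRmax = 220 - 58 = 162
VO2max = 15.3 * (162 / 55)
= 15.3 * 2.9455
= 45.07 mL/kg/min

45.07 mL/kg/min


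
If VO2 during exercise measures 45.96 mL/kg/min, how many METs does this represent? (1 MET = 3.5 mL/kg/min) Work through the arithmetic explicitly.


METs = VO2 / 3.5 = 45.96 / 3.5 = 13.13

13.13 METs


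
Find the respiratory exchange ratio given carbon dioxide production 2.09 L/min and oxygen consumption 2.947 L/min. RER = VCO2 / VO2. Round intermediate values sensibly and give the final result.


VCO2 = 2.09 L/min
VO2 = 2.947 L/min
RER = 2.09 / 2.947 = 0.7092

0.7092


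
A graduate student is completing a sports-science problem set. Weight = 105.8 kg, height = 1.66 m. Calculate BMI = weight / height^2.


height^2 = 1.66^2 = 2.7556
BMI = 105.8 / 2.7556 = 38.39 kg/m^2

38.39 kg/m^2


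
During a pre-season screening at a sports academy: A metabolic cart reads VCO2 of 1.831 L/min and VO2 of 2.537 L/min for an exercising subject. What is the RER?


RER = VCO2 / VO2 = 1.831 / 2.537 = 0.7217

0.7217


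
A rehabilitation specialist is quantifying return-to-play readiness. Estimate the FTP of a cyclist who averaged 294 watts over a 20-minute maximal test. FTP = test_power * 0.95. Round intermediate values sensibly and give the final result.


FTP = 294 * 0.95 = 279.3 W

279.3 W


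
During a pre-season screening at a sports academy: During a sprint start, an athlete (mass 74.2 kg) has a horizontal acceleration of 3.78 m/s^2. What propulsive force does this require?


Propulsive force = mass * acceleration
= 74.2 kg * 3.78 m/s^2
= 280.48 N

280.48 N


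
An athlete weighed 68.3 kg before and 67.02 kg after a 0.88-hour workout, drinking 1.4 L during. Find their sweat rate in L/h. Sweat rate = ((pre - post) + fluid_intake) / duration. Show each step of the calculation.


Body mass change = 1.28 kg
Total sweat loss = 1.28 + 1.4 = 2.68 L
Rate = 2.68 / 0.88 = 3.045 L/h

3.045 L/h


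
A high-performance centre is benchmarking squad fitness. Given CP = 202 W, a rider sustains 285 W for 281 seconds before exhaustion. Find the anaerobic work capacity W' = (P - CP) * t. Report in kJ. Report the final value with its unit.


Excess power = 285 - 202 = 83 W
Work above CP = 83 * 281 = 23323 J
W' = 23.323 kJ

23.323 kJ


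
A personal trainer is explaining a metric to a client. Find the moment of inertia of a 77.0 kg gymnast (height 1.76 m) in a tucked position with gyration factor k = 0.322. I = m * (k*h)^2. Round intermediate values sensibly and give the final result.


Radius of gyration = 0.322 * 1.76 = 0.56672 m
I = 77.0 * 0.56672^2
= 77.0 * 0.321172
= 24.73 kg*m^2

24.73 kg*m^2


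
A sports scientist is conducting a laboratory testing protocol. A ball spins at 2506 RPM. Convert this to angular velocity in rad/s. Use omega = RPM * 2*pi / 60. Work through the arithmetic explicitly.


omega = 2506 * 2 * pi / 60
= 2506 * 6.28318531 / 60
= 15745.662 / 60
= 262.428 rad/s

262.428 rad/s


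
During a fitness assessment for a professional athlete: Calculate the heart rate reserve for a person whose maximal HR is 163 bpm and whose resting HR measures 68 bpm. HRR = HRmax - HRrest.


HRmax = 163 bpm
HRrest = 68 bpm
HRR = 163 - 68 = 95 bpm

95 bpm


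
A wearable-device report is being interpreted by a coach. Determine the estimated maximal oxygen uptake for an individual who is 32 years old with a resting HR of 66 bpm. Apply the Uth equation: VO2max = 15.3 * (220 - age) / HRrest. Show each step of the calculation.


HRmax = 220 - 32 = 188
VO2max = 15.3 * (188 / 66)
= 15.3 * 2.8485
= 43.58 mL/kg/min

43.58 mL/kg/min


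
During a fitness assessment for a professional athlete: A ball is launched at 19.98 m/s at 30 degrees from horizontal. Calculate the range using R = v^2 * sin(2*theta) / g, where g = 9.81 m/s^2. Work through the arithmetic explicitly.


sin(2 * 30) = sin(60) = 0.866025
v^2 = 19.98^2 = 399.2004
R = 399.2004 * 0.866025 / 9.81
= 35.241 m

35.241 m


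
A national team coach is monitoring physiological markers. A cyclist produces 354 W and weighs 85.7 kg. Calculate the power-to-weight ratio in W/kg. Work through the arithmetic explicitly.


P/W = power / mass
= 354 / 85.7
= 4.131 W/kg

4.131 W/kg


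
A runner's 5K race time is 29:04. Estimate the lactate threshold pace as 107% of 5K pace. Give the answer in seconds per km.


Total race time = 29*60 + 4 = 1744 seconds
5K pace = 1744 / 5 = 348.8 sec/km
LT pace = 348.8 * 1.07 = 373.22 sec/km

373.22 s/km


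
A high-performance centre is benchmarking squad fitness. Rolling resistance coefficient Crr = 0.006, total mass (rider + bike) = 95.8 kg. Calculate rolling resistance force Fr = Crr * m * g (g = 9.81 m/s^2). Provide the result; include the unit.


Fr = Crr * m * g
= 0.006 * 95.8 * 9.81
= 5.639 N

5.639 N


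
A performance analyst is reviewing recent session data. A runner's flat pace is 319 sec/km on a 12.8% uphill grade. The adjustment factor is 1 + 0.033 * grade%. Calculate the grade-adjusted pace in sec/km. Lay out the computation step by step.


Factor = 1 + 0.033 * 12.8 = 1.4224
Adjusted pace = 319 * 1.4224
= 453.75 sec/km

453.75 s/km


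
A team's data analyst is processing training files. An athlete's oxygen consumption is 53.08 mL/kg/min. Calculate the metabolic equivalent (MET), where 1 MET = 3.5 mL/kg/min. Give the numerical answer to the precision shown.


MET = VO2 / 3.5
= 53.08 / 3.5
= 15.17 METs

15.17 METs


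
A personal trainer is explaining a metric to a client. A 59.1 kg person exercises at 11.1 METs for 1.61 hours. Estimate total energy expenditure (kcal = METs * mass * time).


Energy = METs * mass(kg) * time(h)
= 11.1 * 59.1 * 1.61
= 1056.18 kcal

1056.18 kcal


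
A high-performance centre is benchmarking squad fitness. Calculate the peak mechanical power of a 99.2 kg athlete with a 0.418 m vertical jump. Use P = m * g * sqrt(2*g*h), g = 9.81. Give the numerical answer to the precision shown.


First, sqrt(2gh) = sqrt(2 * 9.81 * 0.418)
= sqrt(8.20116) = 2.863767 m/s
Power = 99.2 * 9.81 * 2.863767 = 2786.88 W

2786.88 W


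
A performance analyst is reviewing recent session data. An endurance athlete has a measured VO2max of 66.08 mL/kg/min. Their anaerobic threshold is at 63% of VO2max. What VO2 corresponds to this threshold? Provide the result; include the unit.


Anaerobic threshold VO2 = VO2max * 63%
= 66.08 * 0.63
= 41.63 mL/kg/min

41.63 mL/kg/min


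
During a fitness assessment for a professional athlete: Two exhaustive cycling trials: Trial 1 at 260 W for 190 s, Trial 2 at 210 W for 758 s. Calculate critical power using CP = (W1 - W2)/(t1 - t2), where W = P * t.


W1 = 260 * 190 = 49400 J
W2 = 210 * 758 = 159180 J
CP = (49400 - 159180) / (190 - 758)
= -109780 / -568
= 193.27 W

193.27 W


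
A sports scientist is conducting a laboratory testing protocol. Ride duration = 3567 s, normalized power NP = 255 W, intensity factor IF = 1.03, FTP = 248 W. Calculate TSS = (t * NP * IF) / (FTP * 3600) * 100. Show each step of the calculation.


Numerator = 3567 * 255 * 1.03 = 936872.55
Denominator = 248 * 3600 = 892800
TSS = 936872.55 / 892800 * 100
= 104.94

104.94 TSS


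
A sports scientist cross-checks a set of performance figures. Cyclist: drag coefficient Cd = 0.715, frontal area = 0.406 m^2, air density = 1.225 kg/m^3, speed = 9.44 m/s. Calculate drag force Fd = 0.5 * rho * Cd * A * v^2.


v^2 = 9.44^2 = 89.1136
Fd = 0.5 * 1.225 * 0.715 * 0.406 * 89.1136
= 15.845 N

15.845 N


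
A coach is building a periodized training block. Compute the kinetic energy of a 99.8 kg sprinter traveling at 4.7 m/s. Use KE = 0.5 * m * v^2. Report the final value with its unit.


Velocity squared = 22.09
KE = 0.5 * 99.8 * 22.09 = 1102.29 J

1102.29 J


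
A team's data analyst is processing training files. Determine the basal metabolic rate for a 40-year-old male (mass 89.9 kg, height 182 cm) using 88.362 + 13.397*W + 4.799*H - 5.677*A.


BMR = 88.362 + 13.397*89.9 + 4.799*182 - 5.677*40
= 1939.09 kcal/day

1939.09 kcal/day


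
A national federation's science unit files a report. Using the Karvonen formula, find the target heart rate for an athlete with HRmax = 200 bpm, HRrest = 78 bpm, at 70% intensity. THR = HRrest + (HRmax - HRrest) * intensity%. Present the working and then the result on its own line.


HRR = 200 - 78 = 122
THR = 78 + 122 * 0.7
= 78 + 85.4
= 163.4 bpm

163.4 bpm


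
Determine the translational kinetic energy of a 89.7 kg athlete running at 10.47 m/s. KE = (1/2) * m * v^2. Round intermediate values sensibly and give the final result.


KE = 0.5 * m * v^2
= 0.5 * 89.7 * 10.47^2
= 0.5 * 89.7 * 109.6209
= 4916.5 J

4916.5 J


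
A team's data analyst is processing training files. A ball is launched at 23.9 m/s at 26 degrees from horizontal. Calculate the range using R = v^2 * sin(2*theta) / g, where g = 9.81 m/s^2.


sin(2 * 26) = sin(52) = 0.788011
v^2 = 23.9^2 = 571.21
R = 571.21 * 0.788011 / 9.81
= 45.884 m

45.884 m


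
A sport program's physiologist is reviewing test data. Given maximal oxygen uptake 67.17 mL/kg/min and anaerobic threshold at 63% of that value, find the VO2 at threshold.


Percentage as decimal = 0.63
VO2 at AT = 67.17 * 0.63 = 42.32 mL/kg/min

42.32 mL/kg/min


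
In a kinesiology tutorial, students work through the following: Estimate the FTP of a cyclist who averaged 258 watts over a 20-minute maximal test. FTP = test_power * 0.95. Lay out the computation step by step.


FTP = 258 * 0.95 = 245.1 W

245.1 W


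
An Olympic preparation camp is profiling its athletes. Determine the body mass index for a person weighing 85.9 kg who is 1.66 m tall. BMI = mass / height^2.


BMI = mass / height^2
= 85.9 / 1.66^2
= 85.9 / 2.7556
= 31.17 kg/m^2

31.17 kg/m^2


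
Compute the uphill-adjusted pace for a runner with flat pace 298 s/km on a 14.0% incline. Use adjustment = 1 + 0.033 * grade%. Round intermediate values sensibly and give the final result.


Adjustment factor = 1 + 0.033 * 14.0 = 1.462
Grade-adjusted pace = 298 * 1.462 = 435.68 s/km

435.68 s/km


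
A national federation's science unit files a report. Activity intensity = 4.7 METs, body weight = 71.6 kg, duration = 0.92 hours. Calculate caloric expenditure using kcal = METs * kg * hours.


kcal = 4.7 * 71.6 * 0.92
= 336.52 * 0.92
= 309.6 kcal

309.6 kcal


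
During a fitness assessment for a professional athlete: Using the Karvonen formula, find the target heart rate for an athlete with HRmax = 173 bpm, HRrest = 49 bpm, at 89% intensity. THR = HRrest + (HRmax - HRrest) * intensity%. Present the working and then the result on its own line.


HRR = 173 - 49 = 124
THR = 49 + 124 * 0.89
= 49 + 110.36
= 159.36 bpm

159.36 bpm


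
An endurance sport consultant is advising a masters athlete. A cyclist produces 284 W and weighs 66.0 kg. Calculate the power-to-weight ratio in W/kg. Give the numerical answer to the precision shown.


P/W = power / mass
= 284 / 66.0
= 4.303 W/kg

4.303 W/kg


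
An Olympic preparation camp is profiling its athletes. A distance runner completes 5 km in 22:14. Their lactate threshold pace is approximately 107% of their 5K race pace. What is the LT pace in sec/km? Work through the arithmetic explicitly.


Convert to seconds: 22 min 14 s = 1334 s
Pace per km = 1334 / 5 = 266.8 s/km
LT pace = 266.8 * 1.07 = 285.48 s/km

285.48 s/km


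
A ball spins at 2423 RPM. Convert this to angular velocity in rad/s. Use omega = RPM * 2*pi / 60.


omega = 2423 * 2 * pi / 60
= 2423 * 6.28318531 / 60
= 15224.158 / 60
= 253.736 rad/s

253.736 rad/s


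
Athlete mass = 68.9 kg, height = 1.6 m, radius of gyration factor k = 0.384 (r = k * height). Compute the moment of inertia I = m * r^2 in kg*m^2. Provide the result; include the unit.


r = k * height = 0.384 * 1.6 = 0.6144 m
r^2 = 0.6144^2 = 0.377487
I = 68.9 * 0.377487 = 26.009 kg*m^2

26.009 kg*m^2


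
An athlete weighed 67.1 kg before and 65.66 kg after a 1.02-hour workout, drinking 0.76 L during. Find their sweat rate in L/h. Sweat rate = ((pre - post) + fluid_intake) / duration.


Body mass change = 1.44 kg
Total sweat loss = 1.44 + 0.76 = 2.2 L
Rate = 2.2 / 1.02 = 2.157 L/h

2.157 L/h


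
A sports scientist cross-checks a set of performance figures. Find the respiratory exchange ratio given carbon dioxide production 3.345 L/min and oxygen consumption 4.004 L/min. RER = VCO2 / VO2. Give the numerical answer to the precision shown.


VCO2 = 3.345 L/min
VO2 = 4.004 L/min
RER = 3.345 / 4.004 = 0.8354

0.8354


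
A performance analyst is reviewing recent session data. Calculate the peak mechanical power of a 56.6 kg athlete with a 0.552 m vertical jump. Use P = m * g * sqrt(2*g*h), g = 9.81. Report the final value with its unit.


First, sqrt(2gh) = sqrt(2 * 9.81 * 0.552)
= sqrt(10.83024) = 3.290933 m/s
Power = 56.6 * 9.81 * 3.290933 = 1827.28 W

1827.28 W


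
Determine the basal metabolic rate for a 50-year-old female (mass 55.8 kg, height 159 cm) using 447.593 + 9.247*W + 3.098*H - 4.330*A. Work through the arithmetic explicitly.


BMR = 447.593 + 9.247*55.8 + 3.098*159 - 4.330*50
= 1239.66 kcal/day

1239.66 kcal/day


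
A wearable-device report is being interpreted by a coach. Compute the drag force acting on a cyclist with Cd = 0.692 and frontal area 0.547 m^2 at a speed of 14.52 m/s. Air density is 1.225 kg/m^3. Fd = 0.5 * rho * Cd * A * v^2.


Step 1: v^2 = 210.8304
Step 2: Fd = 0.5 * 1.225 * 0.692 * 0.547 * 210.8304
= 48.88 N

48.88 N


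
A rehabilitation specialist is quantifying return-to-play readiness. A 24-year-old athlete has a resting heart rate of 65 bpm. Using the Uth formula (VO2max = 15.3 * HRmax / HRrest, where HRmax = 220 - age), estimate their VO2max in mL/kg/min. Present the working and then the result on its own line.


HRmax = 220 - 24 = 196 bpm
Ratio = HRmax / HRrest = 196 / 65 = 3.0154
VO2max = 15.3 * 3.0154 = 46.14 mL/kg/min

46.14 mL/kg/min


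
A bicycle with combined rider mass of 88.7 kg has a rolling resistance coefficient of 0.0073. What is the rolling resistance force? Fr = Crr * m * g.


Fr = 0.0073 * 88.7 * 9.81
= 0.64751 * 9.81
= 6.352 N

6.352 N


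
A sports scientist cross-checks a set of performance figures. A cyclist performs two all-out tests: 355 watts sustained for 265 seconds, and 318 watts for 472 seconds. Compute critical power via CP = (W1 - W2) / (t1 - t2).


W1 = P1 * t1 = 355 * 265 = 94075 J
W2 = P2 * t2 = 318 * 472 = 150096 J
CP = (94075 - 150096) / (265 - 472)
= 270.63 W

270.63 W


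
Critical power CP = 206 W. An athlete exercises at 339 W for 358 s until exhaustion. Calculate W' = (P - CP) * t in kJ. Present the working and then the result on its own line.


P - CP = 339 - 206 = 133 W
W' = 133 * 358 = 47614 J
= 47614 / 1000 = 47.614 kJ

47.614 kJ


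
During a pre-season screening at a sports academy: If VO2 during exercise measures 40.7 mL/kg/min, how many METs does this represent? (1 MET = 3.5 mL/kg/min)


METs = VO2 / 3.5 = 40.7 / 3.5 = 11.63

11.63 METs


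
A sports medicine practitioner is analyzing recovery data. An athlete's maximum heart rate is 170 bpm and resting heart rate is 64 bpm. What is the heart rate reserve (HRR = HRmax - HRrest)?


HRR = HRmax - HRrest
= 170 - 64
= 106 bpm

106 bpm


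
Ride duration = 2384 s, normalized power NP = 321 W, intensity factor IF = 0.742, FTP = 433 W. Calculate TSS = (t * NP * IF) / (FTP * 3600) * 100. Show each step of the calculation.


Numerator = 2384 * 321 * 0.742 = 567825.888
Denominator = 433 * 3600 = 1558800
TSS = 567825.888 / 1558800 * 100
= 36.43

36.43 TSS


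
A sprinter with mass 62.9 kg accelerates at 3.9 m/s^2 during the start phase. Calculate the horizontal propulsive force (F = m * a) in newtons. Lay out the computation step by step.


F = m * a
= 62.9 * 3.9
= 245.31 N

245.31 N


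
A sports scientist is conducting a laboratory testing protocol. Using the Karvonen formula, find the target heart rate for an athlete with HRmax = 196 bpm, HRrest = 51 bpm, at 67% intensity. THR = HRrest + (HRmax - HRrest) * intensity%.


HRR = 196 - 51 = 145
THR = 51 + 145 * 0.67
= 51 + 97.15
= 148.15 bpm

148.15 bpm


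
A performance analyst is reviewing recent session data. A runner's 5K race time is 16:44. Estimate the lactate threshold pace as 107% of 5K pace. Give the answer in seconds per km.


Total race time = 16*60 + 44 = 1004 seconds
5K pace = 1004 / 5 = 200.8 sec/km
LT pace = 200.8 * 1.07 = 214.86 sec/km

214.86 s/km


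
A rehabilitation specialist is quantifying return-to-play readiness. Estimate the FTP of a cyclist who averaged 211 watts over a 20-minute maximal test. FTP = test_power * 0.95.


FTP = 211 * 0.95 = 200.45 W

200.45 W


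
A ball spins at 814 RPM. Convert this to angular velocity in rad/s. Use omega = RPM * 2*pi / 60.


omega = 814 * 2 * pi / 60
= 814 * 6.28318531 / 60
= 5114.513 / 60
= 85.242 rad/s

85.242 rad/s


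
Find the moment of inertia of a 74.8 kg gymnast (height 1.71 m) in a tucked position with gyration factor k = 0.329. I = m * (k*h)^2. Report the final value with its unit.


Radius of gyration = 0.329 * 1.71 = 0.56259 m
I = 74.8 * 0.56259^2
= 74.8 * 0.316508
= 23.675 kg*m^2

23.675 kg*m^2


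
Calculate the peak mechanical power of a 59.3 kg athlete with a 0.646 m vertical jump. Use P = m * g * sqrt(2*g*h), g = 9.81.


First, sqrt(2gh) = sqrt(2 * 9.81 * 0.646)
= sqrt(12.67452) = 3.560129 m/s
Power = 59.3 * 9.81 * 3.560129 = 2071.04 W

2071.04 W


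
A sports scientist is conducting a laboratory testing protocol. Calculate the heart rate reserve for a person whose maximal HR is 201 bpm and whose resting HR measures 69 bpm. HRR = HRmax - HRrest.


HRmax = 201 bpm
HRrest = 69 bpm
HRR = 201 - 69 = 132 bpm

132 bpm


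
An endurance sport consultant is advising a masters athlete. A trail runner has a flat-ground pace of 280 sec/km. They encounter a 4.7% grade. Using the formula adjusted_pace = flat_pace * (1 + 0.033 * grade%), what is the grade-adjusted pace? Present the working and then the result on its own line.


Grade factor = 1 + 0.033 * 4.7 = 1.1551
Adjusted = 280 * 1.1551 = 323.43 sec/km

323.43 s/km


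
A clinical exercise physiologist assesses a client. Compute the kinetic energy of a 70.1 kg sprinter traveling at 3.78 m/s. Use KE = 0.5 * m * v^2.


Velocity squared = 14.2884
KE = 0.5 * 70.1 * 14.2884 = 500.81 J

500.81 J


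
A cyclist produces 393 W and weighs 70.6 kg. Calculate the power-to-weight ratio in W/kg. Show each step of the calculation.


P/W = power / mass
= 393 / 70.6
= 5.567 W/kg

5.567 W/kg


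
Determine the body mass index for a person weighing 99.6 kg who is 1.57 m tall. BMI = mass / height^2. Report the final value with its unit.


BMI = mass / height^2
= 99.6 / 1.57^2
= 99.6 / 2.4649
= 40.41 kg/m^2

40.41 kg/m^2


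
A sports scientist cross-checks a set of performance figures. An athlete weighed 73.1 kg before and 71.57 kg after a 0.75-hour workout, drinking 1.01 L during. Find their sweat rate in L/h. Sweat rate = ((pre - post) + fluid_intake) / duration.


Body mass change = 1.53 kg
Total sweat loss = 1.53 + 1.01 = 2.54 L
Rate = 2.54 / 0.75 = 3.387 L/h

3.387 L/h


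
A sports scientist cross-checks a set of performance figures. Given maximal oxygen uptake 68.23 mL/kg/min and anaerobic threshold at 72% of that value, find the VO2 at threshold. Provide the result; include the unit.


Percentage as decimal = 0.72
VO2 at AT = 68.23 * 0.72 = 49.13 mL/kg/min

49.13 mL/kg/min


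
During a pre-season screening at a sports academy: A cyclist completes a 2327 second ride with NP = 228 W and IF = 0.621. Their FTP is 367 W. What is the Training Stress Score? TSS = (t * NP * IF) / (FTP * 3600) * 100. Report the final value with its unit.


t * NP * IF = 2327 * 228 * 0.621 = 329475.276
FTP * 3600 = 1321200
TSS = (329475.276 / 1321200) * 100 = 24.94

24.94 TSS


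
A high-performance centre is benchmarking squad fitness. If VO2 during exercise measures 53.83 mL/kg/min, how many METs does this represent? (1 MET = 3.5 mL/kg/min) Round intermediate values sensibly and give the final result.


METs = VO2 / 3.5 = 53.83 / 3.5 = 15.38

15.38 METs


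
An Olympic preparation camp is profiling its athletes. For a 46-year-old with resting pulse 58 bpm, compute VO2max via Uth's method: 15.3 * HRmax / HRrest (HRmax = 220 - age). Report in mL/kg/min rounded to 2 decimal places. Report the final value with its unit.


Step 1: HRmax = 220 - 46 = 174 bpm
Step 2: Ratio = 174 / 58 = 3.0
Step 3: VO2max = 15.3 * 3.0 = 45.9 mL/kg/min

45.9 mL/kg/min


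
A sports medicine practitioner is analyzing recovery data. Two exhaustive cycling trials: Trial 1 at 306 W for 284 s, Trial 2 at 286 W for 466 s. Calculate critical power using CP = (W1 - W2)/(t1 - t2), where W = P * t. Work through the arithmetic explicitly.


W1 = 306 * 284 = 86904 J
W2 = 286 * 466 = 133276 J
CP = (86904 - 133276) / (284 - 466)
= -46372 / -182
= 254.79 W

254.79 W


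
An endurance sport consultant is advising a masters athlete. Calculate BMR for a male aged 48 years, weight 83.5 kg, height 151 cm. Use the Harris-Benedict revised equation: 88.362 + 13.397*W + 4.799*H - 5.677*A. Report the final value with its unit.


Substituting values:
W term = 13.397 * 83.5 = 1118.6495
H term = 4.799 * 151 = 724.649
A term = 5.677 * 48 = 272.496
BMR = 1659.16 kcal/day

1659.16 kcal/day


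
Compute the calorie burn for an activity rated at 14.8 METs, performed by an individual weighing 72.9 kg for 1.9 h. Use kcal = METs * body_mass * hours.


Product of METs and mass = 14.8 * 72.9 = 1078.92
Total kcal = 1078.92 * 1.9 = 2049.95 kcal

2049.95 kcal


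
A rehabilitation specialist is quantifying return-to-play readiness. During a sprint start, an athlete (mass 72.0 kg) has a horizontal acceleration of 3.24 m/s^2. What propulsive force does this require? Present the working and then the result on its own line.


Propulsive force = mass * acceleration
= 72.0 kg * 3.24 m/s^2
= 233.28 N

233.28 N


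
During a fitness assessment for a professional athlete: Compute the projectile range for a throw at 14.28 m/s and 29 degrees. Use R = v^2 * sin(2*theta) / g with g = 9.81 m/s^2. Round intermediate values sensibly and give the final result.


Two times the angle = 58 degrees
sin(58) = 0.848048
R = 203.9184 * 0.848048 / 9.81 = 17.628 m

17.628 m


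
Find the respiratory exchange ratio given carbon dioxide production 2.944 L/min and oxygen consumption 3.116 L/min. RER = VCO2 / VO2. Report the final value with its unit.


VCO2 = 2.944 L/min
VO2 = 3.116 L/min
RER = 2.944 / 3.116 = 0.9448

0.9448


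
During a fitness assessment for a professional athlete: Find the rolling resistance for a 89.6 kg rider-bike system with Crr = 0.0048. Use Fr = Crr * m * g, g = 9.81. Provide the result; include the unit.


m * g = 89.6 * 9.81 = 878.976 N
Fr = 0.0048 * 878.976 = 4.219 N

4.219 N


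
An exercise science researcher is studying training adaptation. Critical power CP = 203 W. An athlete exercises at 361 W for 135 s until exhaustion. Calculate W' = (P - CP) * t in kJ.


P - CP = 361 - 203 = 158 W
W' = 158 * 135 = 21330 J
= 21330 / 1000 = 21.33 kJ

21.33 kJ


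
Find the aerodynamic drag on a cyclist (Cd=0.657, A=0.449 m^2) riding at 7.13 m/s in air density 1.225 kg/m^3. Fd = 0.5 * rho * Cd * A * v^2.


Fd = 0.5 * 1.225 * 0.657 * 0.449 * 7.13^2
= 0.5 * 1.225 * 0.657 * 0.449 * 50.8369
= 9.185 N

9.185 N


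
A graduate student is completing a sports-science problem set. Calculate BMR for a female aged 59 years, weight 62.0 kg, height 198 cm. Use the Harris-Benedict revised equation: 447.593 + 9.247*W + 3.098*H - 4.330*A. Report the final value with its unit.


Substituting values:
W term = 9.247 * 62.0 = 573.314
H term = 3.098 * 198 = 613.404
A term = 4.330 * 59 = 255.47
BMR = 1378.84 kcal/day

1378.84 kcal/day


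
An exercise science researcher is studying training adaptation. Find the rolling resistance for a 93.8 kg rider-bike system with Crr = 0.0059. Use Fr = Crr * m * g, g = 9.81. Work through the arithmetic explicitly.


m * g = 93.8 * 9.81 = 920.178 N
Fr = 0.0059 * 920.178 = 5.429 N

5.429 N


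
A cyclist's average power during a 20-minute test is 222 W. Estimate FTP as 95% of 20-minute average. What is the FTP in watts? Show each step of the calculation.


FTP = 20-min power * 0.95
= 222 * 0.95
= 210.9 W

210.9 W


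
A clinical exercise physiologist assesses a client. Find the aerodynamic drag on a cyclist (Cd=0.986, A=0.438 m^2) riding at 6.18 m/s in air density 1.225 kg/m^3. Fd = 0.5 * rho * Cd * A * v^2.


Fd = 0.5 * 1.225 * 0.986 * 0.438 * 6.18^2
= 0.5 * 1.225 * 0.986 * 0.438 * 38.1924
= 10.103 N

10.103 N


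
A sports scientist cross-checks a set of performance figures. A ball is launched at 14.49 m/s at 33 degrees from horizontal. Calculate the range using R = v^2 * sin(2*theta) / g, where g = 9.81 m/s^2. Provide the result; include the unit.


sin(2 * 33) = sin(66) = 0.913545
v^2 = 14.49^2 = 209.9601
R = 209.9601 * 0.913545 / 9.81
= 19.552 m

19.552 m


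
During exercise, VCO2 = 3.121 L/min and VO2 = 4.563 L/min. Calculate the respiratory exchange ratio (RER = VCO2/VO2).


RER = VCO2 / VO2
= 3.121 / 4.563
= 0.684

0.684
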